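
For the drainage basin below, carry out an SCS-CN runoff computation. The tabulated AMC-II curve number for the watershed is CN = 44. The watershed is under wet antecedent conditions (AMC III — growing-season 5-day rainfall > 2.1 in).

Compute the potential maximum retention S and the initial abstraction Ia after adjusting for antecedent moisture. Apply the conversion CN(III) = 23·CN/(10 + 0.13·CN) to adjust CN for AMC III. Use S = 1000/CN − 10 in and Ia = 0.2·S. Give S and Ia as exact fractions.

CN(III) from CN(II)=44: (23·44)/(10 + 0.13·44) = 25300/393 ≈ 64.377
Max retention: S = 1000/(25300/393) − 10 = 1400/253 in (≈ 5.534 in)
Ia = 0.2·(1400/253) = 280/253 in ≈ 1.107 in

S = 1400/253 in ≈ 5.534 in; Ia = 280/253 in ≈ 1.107 in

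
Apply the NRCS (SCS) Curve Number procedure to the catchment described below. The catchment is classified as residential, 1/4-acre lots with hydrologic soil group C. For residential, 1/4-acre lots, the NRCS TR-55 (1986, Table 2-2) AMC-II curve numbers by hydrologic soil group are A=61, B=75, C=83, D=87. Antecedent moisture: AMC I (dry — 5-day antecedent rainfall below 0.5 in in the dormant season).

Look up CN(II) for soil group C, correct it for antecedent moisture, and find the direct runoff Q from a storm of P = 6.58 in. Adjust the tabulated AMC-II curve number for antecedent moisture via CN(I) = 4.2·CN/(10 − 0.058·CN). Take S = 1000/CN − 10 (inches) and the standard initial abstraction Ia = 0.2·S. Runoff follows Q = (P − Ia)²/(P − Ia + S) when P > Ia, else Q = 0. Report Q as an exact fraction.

Q = 238580471809/79606906050 in ≈ 2.997 in

NRCS table: residential, 1/4-acre lots, soil group C → CN(II) = 83
Dry (AMC I): CN(I) = 4.2·83/(10 − 0.058·83) = (1743/5)/(2593/500) = 174300/2593 ≈ 67.219
Max retention: S = 1000/(174300/2593) − 10 = 8500/1743 in (≈ 4.877 in)
Ia = 0.2·(8500/1743) = 1700/1743 in ≈ 0.975 in
Excess rainfall: 6.580 − 0.975 = 5.605 in; P > Ia so Q > 0
Q: (488447/87150)² ÷ (913447/87150) = 238580471809/79606906050 in (≈ 2.997 in)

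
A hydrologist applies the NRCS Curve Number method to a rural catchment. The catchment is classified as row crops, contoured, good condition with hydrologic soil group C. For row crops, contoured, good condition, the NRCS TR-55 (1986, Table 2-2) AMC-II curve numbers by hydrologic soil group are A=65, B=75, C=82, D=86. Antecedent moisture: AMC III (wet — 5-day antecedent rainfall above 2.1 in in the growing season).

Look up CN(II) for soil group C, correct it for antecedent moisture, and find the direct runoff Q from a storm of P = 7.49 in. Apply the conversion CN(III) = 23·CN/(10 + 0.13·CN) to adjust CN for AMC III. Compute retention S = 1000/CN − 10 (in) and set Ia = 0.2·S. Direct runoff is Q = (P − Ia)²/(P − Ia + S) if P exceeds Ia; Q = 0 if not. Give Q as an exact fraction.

Q = 473766526249/73394350100 in ≈ 6.455 in

NRCS table: row crops, contoured, good condition, soil group C → CN(II) = 82
Wet (AMC III): CN(III) = 23·82/(10 + 0.13·82) = 1886/(1033/50) = 94300/1033 ≈ 91.288
Retention S: 1000/CN − 10 with CN=91.288 → S = 900/943 ≈ 0.954 in
Ia = 0.2·(900/943) = 180/943 in ≈ 0.191 in
P − Ia = 7.490 − 0.191 = 688307/94300 ≈ 7.299 in (> 0, runoff occurs)
Runoff Q = (P−Ia)²/(P−Ia+S) = (7.299)²/(7.299+0.954) = 473766526249/73394350100 ≈ 6.455 in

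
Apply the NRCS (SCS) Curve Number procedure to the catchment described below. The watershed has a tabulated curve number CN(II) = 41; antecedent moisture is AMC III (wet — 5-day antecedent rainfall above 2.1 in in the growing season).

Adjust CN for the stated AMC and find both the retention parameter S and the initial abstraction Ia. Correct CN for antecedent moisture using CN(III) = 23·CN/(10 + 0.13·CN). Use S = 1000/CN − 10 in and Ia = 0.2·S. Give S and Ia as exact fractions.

CN(III) from CN(II)=41: (23·41)/(10 + 0.13·41) = 94300/1533 ≈ 61.513
Retention S: 1000/CN − 10 with CN=61.513 → S = 5900/943 ≈ 6.257 in
Ia = 0.2S: 0.2·6.257 = 1.251 in (exactly 1180/943)

S = 5900/943 in ≈ 6.257 in; Ia = 1180/943 in ≈ 1.251 in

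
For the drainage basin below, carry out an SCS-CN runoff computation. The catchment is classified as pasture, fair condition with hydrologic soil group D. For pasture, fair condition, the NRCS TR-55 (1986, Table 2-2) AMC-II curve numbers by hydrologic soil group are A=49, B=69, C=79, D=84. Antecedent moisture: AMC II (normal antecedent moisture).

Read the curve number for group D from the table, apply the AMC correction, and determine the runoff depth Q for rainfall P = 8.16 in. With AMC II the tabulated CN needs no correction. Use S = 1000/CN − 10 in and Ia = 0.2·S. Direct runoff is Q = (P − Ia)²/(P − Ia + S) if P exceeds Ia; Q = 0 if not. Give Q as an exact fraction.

NRCS table: pasture, fair condition, soil group D → CN(II) = 84
CN(II) = 84; AMC II needs no correction.
Max retention: S = 1000/84 − 10 = 40/21 in (≈ 1.905 in)
Ia = 0.2·(40/21) = 8/21 in ≈ 0.381 in
P − Ia = 8.160 − 0.381 = 4084/525 ≈ 7.779 in (> 0, runoff occurs)
Runoff Q = (P−Ia)²/(P−Ia+S) = (7.779)²/(7.779+1.905) = 4169764/667275 ≈ 6.249 in

Q = 4169764/667275 in ≈ 6.249 in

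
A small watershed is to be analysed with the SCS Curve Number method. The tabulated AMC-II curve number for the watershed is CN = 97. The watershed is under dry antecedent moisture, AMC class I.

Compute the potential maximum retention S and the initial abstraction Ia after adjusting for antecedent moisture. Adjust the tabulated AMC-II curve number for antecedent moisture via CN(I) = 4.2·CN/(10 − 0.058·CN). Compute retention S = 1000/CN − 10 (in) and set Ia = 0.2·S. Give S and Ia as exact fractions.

S = 500/679 in ≈ 0.736 in; Ia = 100/679 in ≈ 0.147 in

CN(I) from CN(II)=97: (4.2·97)/(10 − 0.058·97) = 67900/729 ≈ 93.141
S = 1000/(67900/729) − 10 = 500/679 in ≈ 0.736 in
Initial abstraction Ia = S/5 = (500/679)/5 = 100/679 ≈ 0.147 in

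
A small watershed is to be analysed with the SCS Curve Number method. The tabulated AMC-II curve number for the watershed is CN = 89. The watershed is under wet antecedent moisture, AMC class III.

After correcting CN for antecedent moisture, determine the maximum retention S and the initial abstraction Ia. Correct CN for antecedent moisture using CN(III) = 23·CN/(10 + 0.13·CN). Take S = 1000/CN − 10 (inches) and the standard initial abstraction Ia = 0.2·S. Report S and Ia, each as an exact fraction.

Adjust CN=89 to AMC III: 23·89/(10 + 0.13·89) → 2047 ÷ (2157/100) = 204700/2157 ≈ 94.900
Retention S: 1000/CN − 10 with CN=94.900 → S = 1100/2047 ≈ 0.537 in
Ia = 0.2·(1100/2047) = 220/2047 in ≈ 0.107 in

S = 1100/2047 in ≈ 0.537 in; Ia = 220/2047 in ≈ 0.107 in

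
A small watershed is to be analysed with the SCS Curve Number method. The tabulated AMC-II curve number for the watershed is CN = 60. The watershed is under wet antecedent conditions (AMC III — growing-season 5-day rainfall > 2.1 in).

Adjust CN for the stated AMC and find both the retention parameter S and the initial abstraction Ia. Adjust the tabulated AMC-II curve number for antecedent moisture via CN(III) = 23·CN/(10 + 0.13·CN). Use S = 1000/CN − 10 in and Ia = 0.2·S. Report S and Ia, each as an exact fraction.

Wet (AMC III): CN(III) = 23·60/(10 + 0.13·60) = 1380/(89/5) = 6900/89 ≈ 77.528
Retention S: 1000/CN − 10 with CN=77.528 → S = 200/69 ≈ 2.899 in
Ia = 0.2S: 0.2·2.899 = 0.580 in (exactly 40/69)

S = 200/69 in ≈ 2.899 in; Ia = 40/69 in ≈ 0.580 in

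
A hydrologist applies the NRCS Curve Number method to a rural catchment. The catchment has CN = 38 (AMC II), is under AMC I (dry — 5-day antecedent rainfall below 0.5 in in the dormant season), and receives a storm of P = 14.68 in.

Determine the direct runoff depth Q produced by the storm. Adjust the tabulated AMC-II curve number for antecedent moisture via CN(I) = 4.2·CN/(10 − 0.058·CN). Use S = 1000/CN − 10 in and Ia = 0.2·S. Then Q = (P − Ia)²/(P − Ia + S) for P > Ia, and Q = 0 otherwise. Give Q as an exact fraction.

Q = 4751758489/4552919175 in ≈ 1.044 in

Dry (AMC I): CN(I) = 4.2·38/(10 − 0.058·38) = (798/5)/(1949/250) = 39900/1949 ≈ 20.472
Retention S: 1000/CN − 10 with CN=20.472 → S = 15500/399 ≈ 38.847 in
Ia = 0.2·(15500/399) = 3100/399 in ≈ 7.769 in
Excess rainfall: 14.680 − 7.769 = 6.911 in; P > Ia so Q > 0
Q = (68933/9975)²/((68933/9975) + 15500/399) = (4751758489/99500625)/(456433/9975) = 4751758489/4552919175 in ≈ 1.044 in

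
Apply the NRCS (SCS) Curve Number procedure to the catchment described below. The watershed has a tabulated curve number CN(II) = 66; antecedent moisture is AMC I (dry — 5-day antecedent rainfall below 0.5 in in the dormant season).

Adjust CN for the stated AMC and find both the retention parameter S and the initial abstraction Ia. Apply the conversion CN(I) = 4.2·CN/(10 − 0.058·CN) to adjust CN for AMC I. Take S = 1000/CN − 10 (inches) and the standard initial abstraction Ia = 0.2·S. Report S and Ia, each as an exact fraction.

Adjust CN=66 to AMC I: 4.2·66/(10 − 0.058·66) → (1386/5) ÷ (1543/250) = 69300/1543 ≈ 44.913
Max retention: S = 1000/(69300/1543) − 10 = 8500/693 in (≈ 12.266 in)
Initial abstraction Ia = S/5 = (8500/693)/5 = 1700/693 ≈ 2.453 in

S = 8500/693 in ≈ 12.266 in; Ia = 1700/693 in ≈ 2.453 in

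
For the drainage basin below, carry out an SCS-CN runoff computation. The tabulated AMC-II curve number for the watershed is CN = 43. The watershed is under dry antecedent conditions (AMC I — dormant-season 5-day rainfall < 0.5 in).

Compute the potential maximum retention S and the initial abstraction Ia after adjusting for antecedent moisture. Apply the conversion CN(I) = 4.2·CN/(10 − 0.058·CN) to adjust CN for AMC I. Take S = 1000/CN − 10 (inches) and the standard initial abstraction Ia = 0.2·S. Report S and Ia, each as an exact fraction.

S = 9500/301 in ≈ 31.561 in; Ia = 1900/301 in ≈ 6.312 in

Dry (AMC I): CN(I) = 4.2·43/(10 − 0.058·43) = (903/5)/(3753/500) = 30100/1251 ≈ 24.061
Max retention: S = 1000/(30100/1251) − 10 = 9500/301 in (≈ 31.561 in)
Initial abstraction Ia = S/5 = (9500/301)/5 = 1900/301 ≈ 6.312 in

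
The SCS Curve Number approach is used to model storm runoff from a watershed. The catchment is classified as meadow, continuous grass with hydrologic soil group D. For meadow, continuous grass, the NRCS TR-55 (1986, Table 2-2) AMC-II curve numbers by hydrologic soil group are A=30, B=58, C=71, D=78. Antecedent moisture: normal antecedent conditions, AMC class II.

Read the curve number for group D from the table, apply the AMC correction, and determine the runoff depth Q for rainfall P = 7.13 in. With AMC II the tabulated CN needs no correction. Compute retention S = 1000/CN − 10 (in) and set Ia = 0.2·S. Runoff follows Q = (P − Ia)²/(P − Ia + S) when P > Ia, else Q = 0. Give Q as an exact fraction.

Q = 655718449/142767300 in ≈ 4.593 in

NRCS table: meadow, continuous grass, soil group D → CN(II) = 78
AMC II — tabulated CN = 78 applies directly.
Retention S: 1000/CN − 10 with CN=78.000 → S = 110/39 ≈ 2.821 in
Ia = 0.2·(110/39) = 22/39 in ≈ 0.564 in
Since P=7.130 > Ia=0.564: effective rainfall P−Ia = 25607/3900 in
Q = (25607/3900)²/((25607/3900) + 110/39) = (655718449/15210000)/(36607/3900) = 655718449/142767300 in ≈ 4.593 in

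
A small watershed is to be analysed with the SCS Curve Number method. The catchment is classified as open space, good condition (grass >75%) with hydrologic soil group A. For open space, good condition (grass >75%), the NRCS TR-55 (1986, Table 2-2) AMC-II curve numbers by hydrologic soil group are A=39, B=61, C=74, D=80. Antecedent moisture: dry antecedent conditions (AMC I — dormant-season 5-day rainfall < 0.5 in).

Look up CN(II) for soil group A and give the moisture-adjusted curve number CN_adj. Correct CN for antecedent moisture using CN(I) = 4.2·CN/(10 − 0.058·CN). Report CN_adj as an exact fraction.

NRCS table: open space, good condition (grass >75%), soil group A → CN(II) = 39
Adjust CN=39 to AMC I: 4.2·39/(10 − 0.058·39) → (819/5) ÷ (3869/500) = 81900/3869 ≈ 21.168

CN_adj = 81900/3869 ≈ 21.168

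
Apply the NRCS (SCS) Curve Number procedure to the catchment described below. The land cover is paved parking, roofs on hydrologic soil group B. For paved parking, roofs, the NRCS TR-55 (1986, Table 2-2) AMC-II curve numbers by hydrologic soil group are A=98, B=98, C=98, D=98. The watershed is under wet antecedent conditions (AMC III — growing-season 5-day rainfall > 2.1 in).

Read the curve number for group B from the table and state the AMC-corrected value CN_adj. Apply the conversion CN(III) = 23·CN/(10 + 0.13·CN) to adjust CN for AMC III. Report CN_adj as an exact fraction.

NRCS table: paved parking, roofs, soil group B → CN(II) = 98
Adjust CN=98 to AMC III: 23·98/(10 + 0.13·98) → 2254 ÷ (1137/50) = 112700/1137 ≈ 99.120

CN_adj = 112700/1137 ≈ 99.120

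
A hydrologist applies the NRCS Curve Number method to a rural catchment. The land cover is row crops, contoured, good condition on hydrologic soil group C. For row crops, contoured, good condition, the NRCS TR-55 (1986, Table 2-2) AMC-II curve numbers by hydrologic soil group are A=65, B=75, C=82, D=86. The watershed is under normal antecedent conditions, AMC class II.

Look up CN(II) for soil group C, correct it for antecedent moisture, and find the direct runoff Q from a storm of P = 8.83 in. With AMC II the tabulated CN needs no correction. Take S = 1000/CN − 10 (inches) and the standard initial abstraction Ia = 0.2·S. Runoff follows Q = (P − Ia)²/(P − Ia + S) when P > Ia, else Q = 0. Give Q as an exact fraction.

NRCS table: row crops, contoured, good condition, soil group C → CN(II) = 82
Average conditions: CN = 82 (no AMC adjustment).
S = 1000/82 − 10 = 90/41 in ≈ 2.195 in
Initial abstraction Ia = S/5 = (90/41)/5 = 18/41 ≈ 0.439 in
Excess rainfall: 8.830 − 0.439 = 8.391 in; P > Ia so Q > 0
Runoff Q = (P−Ia)²/(P−Ia+S) = (8.391)²/(8.391+2.195) = 1183566409/177952300 ≈ 6.651 in

Q = 1183566409/177952300 in ≈ 6.651 in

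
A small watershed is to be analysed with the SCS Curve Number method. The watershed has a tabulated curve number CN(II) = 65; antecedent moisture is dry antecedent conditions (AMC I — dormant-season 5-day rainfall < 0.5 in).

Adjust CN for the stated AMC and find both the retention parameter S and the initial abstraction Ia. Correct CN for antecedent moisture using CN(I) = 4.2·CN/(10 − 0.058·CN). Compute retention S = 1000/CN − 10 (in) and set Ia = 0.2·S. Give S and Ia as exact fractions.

S = 500/39 in ≈ 12.821 in; Ia = 100/39 in ≈ 2.564 in

Adjust CN=65 to AMC I: 4.2·65/(10 − 0.058·65) → 273 ÷ (623/100) = 3900/89 ≈ 43.820
S = 1000/(3900/89) − 10 = 500/39 in ≈ 12.821 in
Ia = 0.2S: 0.2·12.821 = 2.564 in (exactly 100/39)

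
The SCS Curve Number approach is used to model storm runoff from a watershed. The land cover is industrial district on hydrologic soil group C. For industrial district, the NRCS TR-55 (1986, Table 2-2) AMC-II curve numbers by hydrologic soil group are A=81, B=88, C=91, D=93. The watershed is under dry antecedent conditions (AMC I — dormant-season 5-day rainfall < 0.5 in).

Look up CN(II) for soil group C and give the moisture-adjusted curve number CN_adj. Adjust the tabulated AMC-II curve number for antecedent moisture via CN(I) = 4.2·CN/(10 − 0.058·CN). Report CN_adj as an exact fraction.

CN_adj = 63700/787 ≈ 80.940

NRCS table: industrial district, soil group C → CN(II) = 91
Adjust CN=91 to AMC I: 4.2·91/(10 − 0.058·91) → (1911/5) ÷ (2361/500) = 63700/787 ≈ 80.940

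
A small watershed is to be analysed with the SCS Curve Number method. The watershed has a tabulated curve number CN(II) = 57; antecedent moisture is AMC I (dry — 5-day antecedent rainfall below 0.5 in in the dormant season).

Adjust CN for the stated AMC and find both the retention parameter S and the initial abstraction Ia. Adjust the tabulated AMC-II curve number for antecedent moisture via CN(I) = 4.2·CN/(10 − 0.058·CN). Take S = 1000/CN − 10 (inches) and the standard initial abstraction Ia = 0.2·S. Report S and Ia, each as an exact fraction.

S = 21500/1197 in ≈ 17.962 in; Ia = 4300/1197 in ≈ 3.592 in

CN(I) from CN(II)=57: (4.2·57)/(10 − 0.058·57) = 119700/3347 ≈ 35.763
S = 1000/(119700/3347) − 10 = 21500/1197 in ≈ 17.962 in
Ia = 0.2S: 0.2·17.962 = 3.592 in (exactly 4300/1197)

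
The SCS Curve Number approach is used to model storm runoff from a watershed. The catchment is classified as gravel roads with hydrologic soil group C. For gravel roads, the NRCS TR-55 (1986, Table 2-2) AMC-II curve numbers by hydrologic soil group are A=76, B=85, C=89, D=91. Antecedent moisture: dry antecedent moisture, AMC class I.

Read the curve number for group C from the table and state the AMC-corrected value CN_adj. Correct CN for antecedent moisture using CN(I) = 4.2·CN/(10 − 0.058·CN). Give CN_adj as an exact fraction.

CN_adj = 186900/2419 ≈ 77.263

NRCS table: gravel roads, soil group C → CN(II) = 89
Adjust CN=89 to AMC I: 4.2·89/(10 − 0.058·89) → (1869/5) ÷ (2419/500) = 186900/2419 ≈ 77.263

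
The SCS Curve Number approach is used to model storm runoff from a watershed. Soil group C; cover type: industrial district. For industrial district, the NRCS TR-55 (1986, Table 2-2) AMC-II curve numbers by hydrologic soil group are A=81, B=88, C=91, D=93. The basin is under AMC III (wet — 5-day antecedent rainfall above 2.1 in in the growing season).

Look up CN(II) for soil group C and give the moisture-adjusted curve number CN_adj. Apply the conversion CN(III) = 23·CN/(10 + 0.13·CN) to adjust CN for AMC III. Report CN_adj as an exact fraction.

CN_adj = 209300/2183 ≈ 95.877

NRCS table: industrial district, soil group C → CN(II) = 91
Adjust CN=91 to AMC III: 23·91/(10 + 0.13·91) → 2093 ÷ (2183/100) = 209300/2183 ≈ 95.877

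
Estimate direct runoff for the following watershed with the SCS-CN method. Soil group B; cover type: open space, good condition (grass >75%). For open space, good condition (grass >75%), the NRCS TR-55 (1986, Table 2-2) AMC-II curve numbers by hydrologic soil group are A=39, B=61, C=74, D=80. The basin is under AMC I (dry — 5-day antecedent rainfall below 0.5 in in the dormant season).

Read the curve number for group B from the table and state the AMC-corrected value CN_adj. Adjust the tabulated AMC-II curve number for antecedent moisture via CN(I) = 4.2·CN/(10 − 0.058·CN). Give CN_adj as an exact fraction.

NRCS table: open space, good condition (grass >75%), soil group B → CN(II) = 61
Dry (AMC I): CN(I) = 4.2·61/(10 − 0.058·61) = (1281/5)/(3231/500) = 42700/1077 ≈ 39.647

CN_adj = 42700/1077 ≈ 39.647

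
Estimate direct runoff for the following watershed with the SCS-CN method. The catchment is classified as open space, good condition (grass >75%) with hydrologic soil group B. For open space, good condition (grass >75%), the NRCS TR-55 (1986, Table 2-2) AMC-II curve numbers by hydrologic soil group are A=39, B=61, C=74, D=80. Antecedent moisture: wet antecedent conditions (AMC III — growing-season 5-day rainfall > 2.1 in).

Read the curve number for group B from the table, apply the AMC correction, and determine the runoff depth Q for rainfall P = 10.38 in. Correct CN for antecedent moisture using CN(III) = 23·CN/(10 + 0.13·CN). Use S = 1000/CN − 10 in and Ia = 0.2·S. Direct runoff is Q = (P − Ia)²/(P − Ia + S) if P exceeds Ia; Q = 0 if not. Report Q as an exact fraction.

Q = 158312456883/20674537850 in ≈ 7.657 in

NRCS table: open space, good condition (grass >75%), soil group B → CN(II) = 61
CN(III) from CN(II)=61: (23·61)/(10 + 0.13·61) = 140300/1793 ≈ 78.249
Retention S: 1000/CN − 10 with CN=78.249 → S = 3900/1403 ≈ 2.780 in
Ia = 0.2·(3900/1403) = 780/1403 in ≈ 0.556 in
P − Ia = 10.380 − 0.556 = 689157/70150 ≈ 9.824 in (> 0, runoff occurs)
Q = (689157/70150)²/((689157/70150) + 3900/1403) = (474937370649/4921022500)/(884157/70150) = 158312456883/20674537850 in ≈ 7.657 in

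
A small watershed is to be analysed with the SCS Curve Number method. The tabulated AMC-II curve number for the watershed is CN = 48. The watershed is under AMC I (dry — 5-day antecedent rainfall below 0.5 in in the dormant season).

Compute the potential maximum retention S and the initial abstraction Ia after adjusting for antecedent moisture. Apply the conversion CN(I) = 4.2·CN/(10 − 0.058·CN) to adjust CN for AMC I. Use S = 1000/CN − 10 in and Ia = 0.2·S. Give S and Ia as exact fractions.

Adjust CN=48 to AMC I: 4.2·48/(10 − 0.058·48) → (1008/5) ÷ (902/125) = 12600/451 ≈ 27.938
S = 1000/(12600/451) − 10 = 1625/63 in ≈ 25.794 in
Ia = 0.2S: 0.2·25.794 = 5.159 in (exactly 325/63)

S = 1625/63 in ≈ 25.794 in; Ia = 325/63 in ≈ 5.159 in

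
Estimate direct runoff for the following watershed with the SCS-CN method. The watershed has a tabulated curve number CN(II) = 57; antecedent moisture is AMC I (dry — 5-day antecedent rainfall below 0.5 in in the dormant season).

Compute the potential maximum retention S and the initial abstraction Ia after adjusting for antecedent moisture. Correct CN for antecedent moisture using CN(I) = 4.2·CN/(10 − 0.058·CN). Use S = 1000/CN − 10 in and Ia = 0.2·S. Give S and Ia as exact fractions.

S = 21500/1197 in ≈ 17.962 in; Ia = 4300/1197 in ≈ 3.592 in

CN(I) from CN(II)=57: (4.2·57)/(10 − 0.058·57) = 119700/3347 ≈ 35.763
Max retention: S = 1000/(119700/3347) − 10 = 21500/1197 in (≈ 17.962 in)
Ia = 0.2S: 0.2·17.962 = 3.592 in (exactly 4300/1197)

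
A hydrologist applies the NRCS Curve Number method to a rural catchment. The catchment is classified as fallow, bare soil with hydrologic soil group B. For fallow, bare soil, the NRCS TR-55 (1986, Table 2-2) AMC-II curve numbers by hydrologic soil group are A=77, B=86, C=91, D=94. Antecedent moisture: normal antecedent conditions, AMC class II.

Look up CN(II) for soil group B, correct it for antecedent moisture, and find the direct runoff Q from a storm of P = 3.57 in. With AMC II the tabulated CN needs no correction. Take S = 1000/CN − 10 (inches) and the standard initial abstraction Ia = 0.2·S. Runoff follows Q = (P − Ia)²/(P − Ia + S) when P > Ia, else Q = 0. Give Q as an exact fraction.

NRCS table: fallow, bare soil, soil group B → CN(II) = 86
CN(II) = 86; AMC II needs no correction.
S = 1000/86 − 10 = 70/43 in ≈ 1.628 in
Ia = 0.2S: 0.2·1.628 = 0.326 in (exactly 14/43)
Excess rainfall: 3.570 − 0.326 = 3.244 in; P > Ia so Q > 0
Q: (13951/4300)² ÷ (20951/4300) = 27804343/12869900 in (≈ 2.160 in)

Q = 27804343/12869900 in ≈ 2.160 in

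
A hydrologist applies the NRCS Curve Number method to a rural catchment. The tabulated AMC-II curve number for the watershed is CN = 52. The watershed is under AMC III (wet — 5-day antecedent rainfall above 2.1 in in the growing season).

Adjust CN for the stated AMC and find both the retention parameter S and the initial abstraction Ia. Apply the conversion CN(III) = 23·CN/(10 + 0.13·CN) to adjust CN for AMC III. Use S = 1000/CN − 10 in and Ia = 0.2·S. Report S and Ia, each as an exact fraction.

S = 1200/299 in ≈ 4.013 in; Ia = 240/299 in ≈ 0.803 in

Adjust CN=52 to AMC III: 23·52/(10 + 0.13·52) → 1196 ÷ (419/25) = 29900/419 ≈ 71.360
Retention S: 1000/CN − 10 with CN=71.360 → S = 1200/299 ≈ 4.013 in
Ia = 0.2S: 0.2·4.013 = 0.803 in (exactly 240/299)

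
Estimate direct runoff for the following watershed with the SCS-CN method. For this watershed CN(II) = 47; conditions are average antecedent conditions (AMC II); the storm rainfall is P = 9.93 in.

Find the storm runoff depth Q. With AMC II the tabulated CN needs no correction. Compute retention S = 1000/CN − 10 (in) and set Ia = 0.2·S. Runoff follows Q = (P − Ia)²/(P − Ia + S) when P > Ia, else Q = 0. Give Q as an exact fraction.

CN(II) = 47; AMC II needs no correction.
S = 1000/47 − 10 = 530/47 in ≈ 11.277 in
Initial abstraction Ia = S/5 = (530/47)/5 = 106/47 ≈ 2.255 in
Excess rainfall: 9.930 − 2.255 = 7.675 in; P > Ia so Q > 0
Q = (36071/4700)²/((36071/4700) + 530/47) = (1301117041/22090000)/(89071/4700) = 1301117041/418633700 in ≈ 3.108 in

Q = 1301117041/418633700 in ≈ 3.108 in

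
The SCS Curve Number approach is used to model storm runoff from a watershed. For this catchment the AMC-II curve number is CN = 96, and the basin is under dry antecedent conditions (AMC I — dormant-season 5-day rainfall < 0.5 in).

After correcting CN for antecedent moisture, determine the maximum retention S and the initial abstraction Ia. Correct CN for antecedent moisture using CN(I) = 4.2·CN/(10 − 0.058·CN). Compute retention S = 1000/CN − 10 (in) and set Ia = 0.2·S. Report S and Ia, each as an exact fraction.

S = 125/126 in ≈ 0.992 in; Ia = 25/126 in ≈ 0.198 in

CN(I) from CN(II)=96: (4.2·96)/(10 − 0.058·96) = 25200/277 ≈ 90.975
S = 1000/(25200/277) − 10 = 125/126 in ≈ 0.992 in
Initial abstraction Ia = S/5 = (125/126)/5 = 25/126 ≈ 0.198 in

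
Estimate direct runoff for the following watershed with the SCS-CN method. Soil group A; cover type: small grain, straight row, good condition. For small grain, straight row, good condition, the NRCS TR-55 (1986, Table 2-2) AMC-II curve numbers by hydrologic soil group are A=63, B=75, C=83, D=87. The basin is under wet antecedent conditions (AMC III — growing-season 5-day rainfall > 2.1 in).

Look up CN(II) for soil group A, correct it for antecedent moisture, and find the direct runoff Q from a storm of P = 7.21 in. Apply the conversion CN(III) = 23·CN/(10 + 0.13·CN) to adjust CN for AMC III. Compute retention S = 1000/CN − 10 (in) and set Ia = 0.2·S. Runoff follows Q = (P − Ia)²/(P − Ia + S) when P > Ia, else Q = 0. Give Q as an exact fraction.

Q = 942314791441/194271632100 in ≈ 4.851 in

NRCS table: small grain, straight row, good condition, soil group A → CN(II) = 63
Adjust CN=63 to AMC III: 23·63/(10 + 0.13·63) → 1449 ÷ (1819/100) = 144900/1819 ≈ 79.659
Retention S: 1000/CN − 10 with CN=79.659 → S = 3700/1449 ≈ 2.553 in
Ia = 0.2S: 0.2·2.553 = 0.511 in (exactly 740/1449)
Since P=7.210 > Ia=0.511: effective rainfall P−Ia = 970729/144900 in
Q: (970729/144900)² ÷ (1340729/144900) = 942314791441/194271632100 in (≈ 4.851 in)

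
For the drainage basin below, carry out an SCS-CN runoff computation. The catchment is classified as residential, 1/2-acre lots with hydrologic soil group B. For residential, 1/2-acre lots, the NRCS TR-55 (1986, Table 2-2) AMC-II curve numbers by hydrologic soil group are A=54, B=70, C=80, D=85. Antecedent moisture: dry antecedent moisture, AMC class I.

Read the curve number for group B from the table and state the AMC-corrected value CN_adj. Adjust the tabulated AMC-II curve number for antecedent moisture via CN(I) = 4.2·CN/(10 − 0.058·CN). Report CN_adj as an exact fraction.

CN_adj = 4900/99 ≈ 49.495

NRCS table: residential, 1/2-acre lots, soil group B → CN(II) = 70
Dry (AMC I): CN(I) = 4.2·70/(10 − 0.058·70) = 294/(297/50) = 4900/99 ≈ 49.495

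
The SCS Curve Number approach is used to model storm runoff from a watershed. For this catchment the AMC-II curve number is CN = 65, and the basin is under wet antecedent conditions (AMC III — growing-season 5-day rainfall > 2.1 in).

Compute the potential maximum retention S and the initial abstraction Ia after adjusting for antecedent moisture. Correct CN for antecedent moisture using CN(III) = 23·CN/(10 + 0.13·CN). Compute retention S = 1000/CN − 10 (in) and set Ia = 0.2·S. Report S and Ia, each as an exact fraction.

S = 700/299 in ≈ 2.341 in; Ia = 140/299 in ≈ 0.468 in

CN(III) from CN(II)=65: (23·65)/(10 + 0.13·65) = 29900/369 ≈ 81.030
Retention S: 1000/CN − 10 with CN=81.030 → S = 700/299 ≈ 2.341 in
Ia = 0.2·(700/299) = 140/299 in ≈ 0.468 in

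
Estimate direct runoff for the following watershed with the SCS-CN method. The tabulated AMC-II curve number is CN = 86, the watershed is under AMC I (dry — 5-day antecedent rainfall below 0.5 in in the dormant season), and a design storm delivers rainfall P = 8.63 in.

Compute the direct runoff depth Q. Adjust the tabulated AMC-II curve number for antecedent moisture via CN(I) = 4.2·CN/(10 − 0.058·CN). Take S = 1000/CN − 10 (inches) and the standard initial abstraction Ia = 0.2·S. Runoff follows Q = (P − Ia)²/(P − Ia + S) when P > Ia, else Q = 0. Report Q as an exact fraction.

Q = 10267160929/1952118300 in ≈ 5.259 in

Adjust CN=86 to AMC I: 4.2·86/(10 − 0.058·86) → (1806/5) ÷ (1253/250) = 12900/179 ≈ 72.067
Retention S: 1000/CN − 10 with CN=72.067 → S = 500/129 ≈ 3.876 in
Ia = 0.2·(500/129) = 100/129 in ≈ 0.775 in
Since P=8.630 > Ia=0.775: effective rainfall P−Ia = 101327/12900 in
Q = (101327/12900)²/((101327/12900) + 500/129) = (10267160929/166410000)/(151327/12900) = 10267160929/1952118300 in ≈ 5.259 in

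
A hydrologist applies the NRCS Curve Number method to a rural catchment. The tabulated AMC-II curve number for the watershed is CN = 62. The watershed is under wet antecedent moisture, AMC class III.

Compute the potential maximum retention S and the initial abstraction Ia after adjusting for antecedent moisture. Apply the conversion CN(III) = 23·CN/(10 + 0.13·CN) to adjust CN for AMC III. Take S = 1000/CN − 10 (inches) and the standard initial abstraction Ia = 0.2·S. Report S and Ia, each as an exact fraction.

S = 1900/713 in ≈ 2.665 in; Ia = 380/713 in ≈ 0.533 in

Adjust CN=62 to AMC III: 23·62/(10 + 0.13·62) → 1426 ÷ (903/50) = 71300/903 ≈ 78.959
Retention S: 1000/CN − 10 with CN=78.959 → S = 1900/713 ≈ 2.665 in
Initial abstraction Ia = S/5 = (1900/713)/5 = 380/713 ≈ 0.533 in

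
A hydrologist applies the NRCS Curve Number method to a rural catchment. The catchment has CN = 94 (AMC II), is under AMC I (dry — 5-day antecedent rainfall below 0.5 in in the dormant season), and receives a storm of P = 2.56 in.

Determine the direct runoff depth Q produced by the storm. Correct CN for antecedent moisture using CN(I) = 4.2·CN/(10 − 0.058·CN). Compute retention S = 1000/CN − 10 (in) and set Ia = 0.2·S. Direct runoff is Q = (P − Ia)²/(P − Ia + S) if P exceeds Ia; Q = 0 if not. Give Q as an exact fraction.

Q = 21520321/15964725 in ≈ 1.348 in

Adjust CN=94 to AMC I: 4.2·94/(10 − 0.058·94) → (1974/5) ÷ (1137/250) = 32900/379 ≈ 86.807
Max retention: S = 1000/(32900/379) − 10 = 500/329 in (≈ 1.520 in)
Ia = 0.2·(500/329) = 100/329 in ≈ 0.304 in
P − Ia = 2.560 − 0.304 = 18556/8225 ≈ 2.256 in (> 0, runoff occurs)
Q: (18556/8225)² ÷ (31056/8225) = 21520321/15964725 in (≈ 1.348 in)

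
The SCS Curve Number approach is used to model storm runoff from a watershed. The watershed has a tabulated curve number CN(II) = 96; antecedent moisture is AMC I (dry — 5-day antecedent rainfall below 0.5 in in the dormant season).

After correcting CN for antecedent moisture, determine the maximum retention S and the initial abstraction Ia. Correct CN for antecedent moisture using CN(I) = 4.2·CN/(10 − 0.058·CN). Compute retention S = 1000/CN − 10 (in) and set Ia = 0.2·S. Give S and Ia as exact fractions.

Dry (AMC I): CN(I) = 4.2·96/(10 − 0.058·96) = (2016/5)/(554/125) = 25200/277 ≈ 90.975
S = 1000/(25200/277) − 10 = 125/126 in ≈ 0.992 in
Ia = 0.2S: 0.2·0.992 = 0.198 in (exactly 25/126)

S = 125/126 in ≈ 0.992 in; Ia = 25/126 in ≈ 0.198 in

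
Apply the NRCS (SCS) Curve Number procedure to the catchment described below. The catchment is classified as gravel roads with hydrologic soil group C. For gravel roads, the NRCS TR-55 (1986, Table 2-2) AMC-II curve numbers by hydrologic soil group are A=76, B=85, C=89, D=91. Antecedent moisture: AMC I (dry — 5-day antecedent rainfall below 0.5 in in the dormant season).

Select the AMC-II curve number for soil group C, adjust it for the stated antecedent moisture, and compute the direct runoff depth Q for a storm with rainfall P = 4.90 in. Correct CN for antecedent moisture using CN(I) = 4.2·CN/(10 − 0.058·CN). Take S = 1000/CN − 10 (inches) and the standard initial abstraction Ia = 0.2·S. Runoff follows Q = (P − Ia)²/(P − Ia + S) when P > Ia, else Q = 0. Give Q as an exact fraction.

NRCS table: gravel roads, soil group C → CN(II) = 89
Adjust CN=89 to AMC I: 4.2·89/(10 − 0.058·89) → (1869/5) ÷ (2419/500) = 186900/2419 ≈ 77.263
Retention S: 1000/CN − 10 with CN=77.263 → S = 5500/1869 ≈ 2.943 in
Initial abstraction Ia = S/5 = (5500/1869)/5 = 1100/1869 ≈ 0.589 in
P − Ia = 4.900 − 0.589 = 80581/18690 ≈ 4.311 in (> 0, runoff occurs)
Runoff Q = (P−Ia)²/(P−Ia+S) = (4.311)²/(4.311+2.943) = 6493297561/2534008890 ≈ 2.562 in

Q = 6493297561/2534008890 in ≈ 2.562 in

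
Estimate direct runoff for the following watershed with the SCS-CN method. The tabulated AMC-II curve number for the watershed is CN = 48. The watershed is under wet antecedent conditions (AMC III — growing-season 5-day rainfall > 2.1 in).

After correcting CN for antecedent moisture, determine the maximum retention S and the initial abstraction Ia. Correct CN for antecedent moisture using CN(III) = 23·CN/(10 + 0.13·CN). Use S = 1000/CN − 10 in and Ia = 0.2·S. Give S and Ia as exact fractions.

S = 325/69 in ≈ 4.710 in; Ia = 65/69 in ≈ 0.942 in

Wet (AMC III): CN(III) = 23·48/(10 + 0.13·48) = 1104/(406/25) = 13800/203 ≈ 67.980
Retention S: 1000/CN − 10 with CN=67.980 → S = 325/69 ≈ 4.710 in
Ia = 0.2·(325/69) = 65/69 in ≈ 0.942 in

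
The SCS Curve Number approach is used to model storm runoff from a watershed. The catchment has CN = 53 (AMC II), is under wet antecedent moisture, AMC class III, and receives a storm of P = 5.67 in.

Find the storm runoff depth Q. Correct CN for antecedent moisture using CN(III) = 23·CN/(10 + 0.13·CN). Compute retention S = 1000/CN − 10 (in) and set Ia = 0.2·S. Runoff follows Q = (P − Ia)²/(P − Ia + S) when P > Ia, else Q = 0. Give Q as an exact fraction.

Q = 356615591929/130088388700 in ≈ 2.741 in

CN(III) from CN(II)=53: (23·53)/(10 + 0.13·53) = 121900/1689 ≈ 72.173
Max retention: S = 1000/(121900/1689) − 10 = 4700/1219 in (≈ 3.856 in)
Ia = 0.2·(4700/1219) = 940/1219 in ≈ 0.771 in
P − Ia = 5.670 − 0.771 = 597173/121900 ≈ 4.899 in (> 0, runoff occurs)
Q: (597173/121900)² ÷ (1067173/121900) = 356615591929/130088388700 in (≈ 2.741 in)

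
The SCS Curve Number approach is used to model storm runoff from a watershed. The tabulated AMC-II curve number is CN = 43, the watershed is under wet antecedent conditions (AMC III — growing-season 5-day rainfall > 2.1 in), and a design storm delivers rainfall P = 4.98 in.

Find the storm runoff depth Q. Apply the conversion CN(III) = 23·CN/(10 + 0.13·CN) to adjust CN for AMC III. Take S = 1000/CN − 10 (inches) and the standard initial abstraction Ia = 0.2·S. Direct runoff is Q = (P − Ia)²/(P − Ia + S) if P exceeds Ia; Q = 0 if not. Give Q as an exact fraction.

Adjust CN=43 to AMC III: 23·43/(10 + 0.13·43) → 989 ÷ (1559/100) = 98900/1559 ≈ 63.438
Retention S: 1000/CN − 10 with CN=63.438 → S = 5700/989 ≈ 5.763 in
Initial abstraction Ia = S/5 = (5700/989)/5 = 1140/989 ≈ 1.153 in
P − Ia = 4.980 − 1.153 = 189261/49450 ≈ 3.827 in (> 0, runoff occurs)
Q = (189261/49450)²/((189261/49450) + 5700/989) = (35819726121/2445302500)/(474261/49450) = 11939908707/7817402150 in ≈ 1.527 in

Q = 11939908707/7817402150 in ≈ 1.527 in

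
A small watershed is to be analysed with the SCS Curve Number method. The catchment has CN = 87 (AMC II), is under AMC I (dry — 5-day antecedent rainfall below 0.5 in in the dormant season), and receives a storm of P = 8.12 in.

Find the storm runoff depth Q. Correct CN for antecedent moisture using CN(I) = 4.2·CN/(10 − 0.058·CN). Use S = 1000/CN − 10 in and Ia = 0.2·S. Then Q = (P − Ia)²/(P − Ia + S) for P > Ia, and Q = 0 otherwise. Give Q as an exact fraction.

Dry (AMC I): CN(I) = 4.2·87/(10 − 0.058·87) = (1827/5)/(2477/500) = 182700/2477 ≈ 73.759
Retention S: 1000/CN − 10 with CN=73.759 → S = 6500/1827 ≈ 3.558 in
Ia = 0.2·(6500/1827) = 1300/1827 in ≈ 0.712 in
Since P=8.120 > Ia=0.712: effective rainfall P−Ia = 338381/45675 in
Runoff Q = (P−Ia)²/(P−Ia+S) = (7.408)²/(7.408+3.558) = 114501701161/22877739675 ≈ 5.005 in

Q = 114501701161/22877739675 in ≈ 5.005 in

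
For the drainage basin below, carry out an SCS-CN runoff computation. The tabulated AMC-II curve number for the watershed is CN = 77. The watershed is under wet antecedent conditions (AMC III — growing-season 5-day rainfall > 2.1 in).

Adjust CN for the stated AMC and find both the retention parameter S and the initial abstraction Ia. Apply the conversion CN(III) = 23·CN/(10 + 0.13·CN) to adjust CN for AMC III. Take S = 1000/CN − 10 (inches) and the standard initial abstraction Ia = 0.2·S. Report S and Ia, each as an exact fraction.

Wet (AMC III): CN(III) = 23·77/(10 + 0.13·77) = 1771/(2001/100) = 7700/87 ≈ 88.506
Retention S: 1000/CN − 10 with CN=88.506 → S = 100/77 ≈ 1.299 in
Ia = 0.2S: 0.2·1.299 = 0.260 in (exactly 20/77)

S = 100/77 in ≈ 1.299 in; Ia = 20/77 in ≈ 0.260 in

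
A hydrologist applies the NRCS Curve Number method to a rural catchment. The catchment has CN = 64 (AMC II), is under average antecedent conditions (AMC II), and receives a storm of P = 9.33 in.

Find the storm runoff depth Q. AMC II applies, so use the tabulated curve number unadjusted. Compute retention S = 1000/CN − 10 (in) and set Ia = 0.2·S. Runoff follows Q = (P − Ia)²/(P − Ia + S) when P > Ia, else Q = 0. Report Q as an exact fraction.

Q = 897627/184400 in ≈ 4.868 in

Average conditions: CN = 64 (no AMC adjustment).
Retention S: 1000/CN − 10 with CN=64.000 → S = 45/8 ≈ 5.625 in
Ia = 0.2S: 0.2·5.625 = 1.125 in (exactly 9/8)
Excess rainfall: 9.330 − 1.125 = 8.205 in; P > Ia so Q > 0
Q = (1641/200)²/((1641/200) + 45/8) = (2692881/40000)/(1383/100) = 897627/184400 in ≈ 4.868 in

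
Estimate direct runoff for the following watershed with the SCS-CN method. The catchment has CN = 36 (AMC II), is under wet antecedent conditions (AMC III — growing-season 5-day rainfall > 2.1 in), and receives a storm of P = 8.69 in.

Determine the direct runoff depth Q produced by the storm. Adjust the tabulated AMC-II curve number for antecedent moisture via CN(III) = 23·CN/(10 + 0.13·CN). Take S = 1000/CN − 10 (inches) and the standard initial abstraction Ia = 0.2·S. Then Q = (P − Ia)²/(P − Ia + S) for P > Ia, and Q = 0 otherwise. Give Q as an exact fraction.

Q = 21869381689/6373178100 in ≈ 3.431 in

CN(III) from CN(II)=36: (23·36)/(10 + 0.13·36) = 20700/367 ≈ 56.403
Retention S: 1000/CN − 10 with CN=56.403 → S = 1600/207 ≈ 7.729 in
Ia = 0.2·(1600/207) = 320/207 in ≈ 1.546 in
Excess rainfall: 8.690 − 1.546 = 7.144 in; P > Ia so Q > 0
Runoff Q = (P−Ia)²/(P−Ia+S) = (7.144)²/(7.144+7.729) = 21869381689/6373178100 ≈ 3.431 in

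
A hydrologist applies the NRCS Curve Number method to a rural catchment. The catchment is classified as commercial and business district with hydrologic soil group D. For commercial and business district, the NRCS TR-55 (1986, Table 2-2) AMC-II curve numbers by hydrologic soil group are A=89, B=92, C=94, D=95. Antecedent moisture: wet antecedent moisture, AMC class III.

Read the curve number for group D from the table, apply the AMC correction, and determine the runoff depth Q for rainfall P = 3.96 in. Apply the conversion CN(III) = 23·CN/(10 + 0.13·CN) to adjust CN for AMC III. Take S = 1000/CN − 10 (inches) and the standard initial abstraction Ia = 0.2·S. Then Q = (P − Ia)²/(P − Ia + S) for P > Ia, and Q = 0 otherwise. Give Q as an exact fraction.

NRCS table: commercial and business district, soil group D → CN(II) = 95
Wet (AMC III): CN(III) = 23·95/(10 + 0.13·95) = 2185/(447/20) = 43700/447 ≈ 97.763
S = 1000/(43700/447) − 10 = 100/437 in ≈ 0.229 in
Initial abstraction Ia = S/5 = (100/437)/5 = 20/437 ≈ 0.046 in
Excess rainfall: 3.960 − 0.046 = 3.914 in; P > Ia so Q > 0
Runoff Q = (P−Ia)²/(P−Ia+S) = (3.914)²/(3.914+0.229) = 1828674169/494498275 ≈ 3.698 in

Q = 1828674169/494498275 in ≈ 3.698 in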